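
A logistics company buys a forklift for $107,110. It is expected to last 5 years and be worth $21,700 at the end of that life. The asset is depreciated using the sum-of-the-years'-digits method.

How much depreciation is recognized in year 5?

Depreciable base = $107,110 − $21,700 = $85,410.
Sum of the years' digits = 5+4+3+2+1 = 15.
Year 1: $85,410 × 5/15 = $28,470. Book value $78,640.
Year 2: $85,410 × 4/15 = $22,776. Book value $55,864.
Year 3: $85,410 × 3/15 = $17,082. Book value $38,782.
Year 4: $85,410 × 2/15 = $11,388. Book value $27,394.
Year 5: $85,410 × 1/15 = $5,694. Book value $21,700.

$5,694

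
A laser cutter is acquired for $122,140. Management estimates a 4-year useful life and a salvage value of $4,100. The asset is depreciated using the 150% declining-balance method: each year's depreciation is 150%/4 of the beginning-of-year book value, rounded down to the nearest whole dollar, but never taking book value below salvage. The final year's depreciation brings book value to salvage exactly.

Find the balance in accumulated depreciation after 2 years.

$74,428

Depreciable base = $122,140 − $4,100 = $118,040.
Year 1: ⌊$122,140 × 150%/4⌋ = $45,802. Book value $76,338.
Year 2: ⌊$76,338 × 150%/4⌋ = $28,626. Book value $47,712.
Accumulated through year 2 = $122,140 − $47,712 = $74,428.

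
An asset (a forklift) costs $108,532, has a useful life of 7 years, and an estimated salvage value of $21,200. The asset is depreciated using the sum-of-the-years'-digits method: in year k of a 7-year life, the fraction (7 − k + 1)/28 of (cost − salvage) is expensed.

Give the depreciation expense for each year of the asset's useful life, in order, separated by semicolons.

$21,833; $18,714; $15,595; $12,476; $9,357; $6,238; $3,119

Depreciable base = $108,532 − $21,200 = $87,332.
Sum of the years' digits = 7+6+5+4+3+2+1 = 28.
Year 1: $87,332 × 7/28 = $21,833. Book value $86,699.
Year 2: $87,332 × 6/28 = $18,714. Book value $67,985.
Year 3: $87,332 × 5/28 = $15,595. Book value $52,390.
Year 4: $87,332 × 4/28 = $12,476. Book value $39,914.
Year 5: $87,332 × 3/28 = $9,357. Book value $30,557.
Year 6: $87,332 × 2/28 = $6,238. Book value $24,319.
Year 7: $87,332 × 1/28 = $3,119. Book value $21,200.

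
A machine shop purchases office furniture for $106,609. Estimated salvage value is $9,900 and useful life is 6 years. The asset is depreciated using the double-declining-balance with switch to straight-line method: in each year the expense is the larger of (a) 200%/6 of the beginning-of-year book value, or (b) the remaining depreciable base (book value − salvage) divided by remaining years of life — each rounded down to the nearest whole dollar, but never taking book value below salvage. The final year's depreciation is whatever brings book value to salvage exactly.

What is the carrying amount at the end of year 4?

Depreciable base = $106,609 − $9,900 = $96,709.
Year 1: DB = ⌊$106,609 × 200%/6⌋ = $35,536; SL = ⌊$96,709/6⌋ = $16,118 → take DB $35,536. Book value $71,073.
Year 2: DB = ⌊$71,073 × 200%/6⌋ = $23,691; SL = ⌊$61,173/5⌋ = $12,234 → take DB $23,691. Book value $47,382.
Year 3: DB = ⌊$47,382 × 200%/6⌋ = $15,794; SL = ⌊$37,482/4⌋ = $9,370 → take DB $15,794. Book value $31,588.
Year 4: DB = ⌊$31,588 × 200%/6⌋ = $10,529; SL = ⌊$21,688/3⌋ = $7,229 → take DB $10,529. Book value $21,059.

$21,059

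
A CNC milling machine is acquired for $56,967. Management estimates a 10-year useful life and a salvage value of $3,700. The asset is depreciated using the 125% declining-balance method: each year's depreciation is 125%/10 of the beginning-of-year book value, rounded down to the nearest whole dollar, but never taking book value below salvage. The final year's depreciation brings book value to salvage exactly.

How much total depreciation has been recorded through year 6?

$31,398

Depreciable base = $56,967 − $3,700 = $53,267.
Year 1: ⌊$56,967 × 125%/10⌋ = $7,120. Book value $49,847.
Year 2: ⌊$49,847 × 125%/10⌋ = $6,230. Book value $43,617.
Year 3: ⌊$43,617 × 125%/10⌋ = $5,452. Book value $38,165.
Year 4: ⌊$38,165 × 125%/10⌋ = $4,770. Book value $33,395.
Year 5: ⌊$33,395 × 125%/10⌋ = $4,174. Book value $29,221.
Year 6: ⌊$29,221 × 125%/10⌋ = $3,652. Book value $25,569.
Accumulated through year 6 = $56,967 − $25,569 = $31,398.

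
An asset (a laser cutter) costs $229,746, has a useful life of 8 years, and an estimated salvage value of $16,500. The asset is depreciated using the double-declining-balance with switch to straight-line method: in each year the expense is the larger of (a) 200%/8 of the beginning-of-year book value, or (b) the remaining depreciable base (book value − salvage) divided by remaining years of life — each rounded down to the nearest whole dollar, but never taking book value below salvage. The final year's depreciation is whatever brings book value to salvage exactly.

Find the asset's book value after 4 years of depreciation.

$72,694

Depreciable base = $229,746 − $16,500 = $213,246.
Year 1: DB = ⌊$229,746 × 200%/8⌋ = $57,436; SL = ⌊$213,246/8⌋ = $26,655 → take DB $57,436. Book value $172,310.
Year 2: DB = ⌊$172,310 × 200%/8⌋ = $43,077; SL = ⌊$155,810/7⌋ = $22,258 → take DB $43,077. Book value $129,233.
Year 3: DB = ⌊$129,233 × 200%/8⌋ = $32,308; SL = ⌊$112,733/6⌋ = $18,788 → take DB $32,308. Book value $96,925.
Year 4: DB = ⌊$96,925 × 200%/8⌋ = $24,231; SL = ⌊$80,425/5⌋ = $16,085 → take DB $24,231. Book value $72,694.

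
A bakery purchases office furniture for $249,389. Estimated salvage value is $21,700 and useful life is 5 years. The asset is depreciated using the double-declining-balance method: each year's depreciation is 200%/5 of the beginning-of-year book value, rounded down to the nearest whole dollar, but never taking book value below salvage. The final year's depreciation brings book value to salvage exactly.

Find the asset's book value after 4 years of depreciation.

$32,322

Depreciable base = $249,389 − $21,700 = $227,689.
Year 1: ⌊$249,389 × 200%/5⌋ = $99,755. Book value $149,634.
Year 2: ⌊$149,634 × 200%/5⌋ = $59,853. Book value $89,781.
Year 3: ⌊$89,781 × 200%/5⌋ = $35,912. Book value $53,869.
Year 4: ⌊$53,869 × 200%/5⌋ = $21,547. Book value $32,322.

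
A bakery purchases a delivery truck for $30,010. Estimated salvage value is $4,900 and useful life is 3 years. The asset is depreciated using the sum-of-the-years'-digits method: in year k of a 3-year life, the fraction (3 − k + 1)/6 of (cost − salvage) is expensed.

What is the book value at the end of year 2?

Depreciable base = $30,010 − $4,900 = $25,110.
Sum of the years' digits = 3+2+1 = 6.
Year 1: $25,110 × 3/6 = $12,555. Book value $17,455.
Year 2: $25,110 × 2/6 = $8,370. Book value $9,085.

$9,085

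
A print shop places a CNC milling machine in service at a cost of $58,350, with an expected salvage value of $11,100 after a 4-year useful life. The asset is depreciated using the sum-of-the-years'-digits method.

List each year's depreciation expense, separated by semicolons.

$18,900; $14,175; $9,450; $4,725

Depreciable base = $58,350 − $11,100 = $47,250.
Sum of the years' digits = 4+3+2+1 = 10.
Year 1: $47,250 × 4/10 = $18,900. Book value $39,450.
Year 2: $47,250 × 3/10 = $14,175. Book value $25,275.
Year 3: $47,250 × 2/10 = $9,450. Book value $15,825.
Year 4: $47,250 × 1/10 = $4,725. Book value $11,100.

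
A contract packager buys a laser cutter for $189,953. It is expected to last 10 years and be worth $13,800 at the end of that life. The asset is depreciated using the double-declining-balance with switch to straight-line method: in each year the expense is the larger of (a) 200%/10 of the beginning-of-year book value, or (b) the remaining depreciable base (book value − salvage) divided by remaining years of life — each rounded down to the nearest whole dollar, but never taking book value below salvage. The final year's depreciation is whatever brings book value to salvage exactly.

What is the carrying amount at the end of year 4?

$77,806

Depreciable base = $189,953 − $13,800 = $176,153.
Year 1: DB = ⌊$189,953 × 200%/10⌋ = $37,990; SL = ⌊$176,153/10⌋ = $17,615 → take DB $37,990. Book value $151,963.
Year 2: DB = ⌊$151,963 × 200%/10⌋ = $30,392; SL = ⌊$138,163/9⌋ = $15,351 → take DB $30,392. Book value $121,571.
Year 3: DB = ⌊$121,571 × 200%/10⌋ = $24,314; SL = ⌊$107,771/8⌋ = $13,471 → take DB $24,314. Book value $97,257.
Year 4: DB = ⌊$97,257 × 200%/10⌋ = $19,451; SL = ⌊$83,457/7⌋ = $11,922 → take DB $19,451. Book value $77,806.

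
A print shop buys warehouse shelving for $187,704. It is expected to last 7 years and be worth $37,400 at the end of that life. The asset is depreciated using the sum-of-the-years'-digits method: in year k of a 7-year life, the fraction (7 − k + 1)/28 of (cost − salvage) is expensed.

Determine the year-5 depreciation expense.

Depreciable base = $187,704 − $37,400 = $150,304.
Sum of the years' digits = 7+6+5+4+3+2+1 = 28.
Year 1: $150,304 × 7/28 = $37,576. Book value $150,128.
Year 2: $150,304 × 6/28 = $32,208. Book value $117,920.
Year 3: $150,304 × 5/28 = $26,840. Book value $91,080.
Year 4: $150,304 × 4/28 = $21,472. Book value $69,608.
Year 5: $150,304 × 3/28 = $16,104. Book value $53,504.

$16,104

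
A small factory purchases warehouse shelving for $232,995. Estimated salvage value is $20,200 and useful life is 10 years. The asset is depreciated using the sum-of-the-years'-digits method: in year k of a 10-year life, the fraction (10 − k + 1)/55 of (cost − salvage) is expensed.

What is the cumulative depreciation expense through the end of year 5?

$154,760

Depreciable base = $232,995 − $20,200 = $212,795.
Sum of the years' digits = 10+9+8+7+6+5+4+3+2+1 = 55.
Year 1: $212,795 × 10/55 = $38,690. Book value $194,305.
Year 2: $212,795 × 9/55 = $34,821. Book value $159,484.
Year 3: $212,795 × 8/55 = $30,952. Book value $128,532.
Year 4: $212,795 × 7/55 = $27,083. Book value $101,449.
Year 5: $212,795 × 6/55 = $23,214. Book value $78,235.
Accumulated through year 5 = $232,995 − $78,235 = $154,760.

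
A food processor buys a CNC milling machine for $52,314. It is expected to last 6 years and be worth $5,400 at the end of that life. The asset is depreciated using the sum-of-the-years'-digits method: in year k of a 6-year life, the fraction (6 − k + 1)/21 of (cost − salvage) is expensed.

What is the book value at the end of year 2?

$27,740

Depreciable base = $52,314 − $5,400 = $46,914.
Sum of the years' digits = 6+5+4+3+2+1 = 21.
Year 1: $46,914 × 6/21 = $13,404. Book value $38,910.
Year 2: $46,914 × 5/21 = $11,170. Book value $27,740.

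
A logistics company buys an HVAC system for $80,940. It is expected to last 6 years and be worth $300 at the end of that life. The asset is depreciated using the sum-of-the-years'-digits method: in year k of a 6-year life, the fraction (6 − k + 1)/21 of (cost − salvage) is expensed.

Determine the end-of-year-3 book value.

Depreciable base = $80,940 − $300 = $80,640.
Sum of the years' digits = 6+5+4+3+2+1 = 21.
Year 1: $80,640 × 6/21 = $23,040. Book value $57,900.
Year 2: $80,640 × 5/21 = $19,200. Book value $38,700.
Year 3: $80,640 × 4/21 = $15,360. Book value $23,340.

$23,340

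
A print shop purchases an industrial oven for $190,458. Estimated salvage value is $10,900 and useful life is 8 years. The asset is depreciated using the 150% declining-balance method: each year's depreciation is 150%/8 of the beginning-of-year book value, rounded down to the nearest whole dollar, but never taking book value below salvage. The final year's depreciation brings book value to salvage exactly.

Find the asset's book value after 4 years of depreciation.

$83,005

Depreciable base = $190,458 − $10,900 = $179,558.
Year 1: ⌊$190,458 × 150%/8⌋ = $35,710. Book value $154,748.
Year 2: ⌊$154,748 × 150%/8⌋ = $29,015. Book value $125,733.
Year 3: ⌊$125,733 × 150%/8⌋ = $23,574. Book value $102,159.
Year 4: ⌊$102,159 × 150%/8⌋ = $19,154. Book value $83,005.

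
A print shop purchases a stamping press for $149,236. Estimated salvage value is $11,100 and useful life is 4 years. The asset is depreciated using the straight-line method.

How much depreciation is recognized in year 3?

$34,534

Depreciable base = $149,236 − $11,100 = $138,136.
Annual expense = $138,136 / 4 = $34,534.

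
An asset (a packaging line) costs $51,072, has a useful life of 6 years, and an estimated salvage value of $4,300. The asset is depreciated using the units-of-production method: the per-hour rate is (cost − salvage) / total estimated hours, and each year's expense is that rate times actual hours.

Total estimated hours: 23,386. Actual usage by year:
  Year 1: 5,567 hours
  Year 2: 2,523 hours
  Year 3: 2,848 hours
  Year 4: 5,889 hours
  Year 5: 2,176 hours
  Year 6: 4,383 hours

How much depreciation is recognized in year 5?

Depreciable base = $51,072 − $4,300 = $46,772.
Rate = $46,772 / 23,386 hours = $2 per hour.
Year 1: 5,567 × $2 = $11,134. Book value $39,938.
Year 2: 2,523 × $2 = $5,046. Book value $34,892.
Year 3: 2,848 × $2 = $5,696. Book value $29,196.
Year 4: 5,889 × $2 = $11,778. Book value $17,418.
Year 5: 2,176 × $2 = $4,352. Book value $13,066.

$4,352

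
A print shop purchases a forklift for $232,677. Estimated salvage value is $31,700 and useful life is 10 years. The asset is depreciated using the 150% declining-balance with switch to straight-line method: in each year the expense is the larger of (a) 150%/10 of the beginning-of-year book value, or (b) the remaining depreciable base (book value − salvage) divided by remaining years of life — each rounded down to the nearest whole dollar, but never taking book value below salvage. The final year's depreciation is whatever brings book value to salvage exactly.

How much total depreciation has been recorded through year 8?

Depreciable base = $232,677 − $31,700 = $200,977.
Year 1: DB = ⌊$232,677 × 150%/10⌋ = $34,901; SL = ⌊$200,977/10⌋ = $20,097 → take DB $34,901. Book value $197,776.
Year 2: DB = ⌊$197,776 × 150%/10⌋ = $29,666; SL = ⌊$166,076/9⌋ = $18,452 → take DB $29,666. Book value $168,110.
Year 3: DB = ⌊$168,110 × 150%/10⌋ = $25,216; SL = ⌊$136,410/8⌋ = $17,051 → take DB $25,216. Book value $142,894.
Year 4: DB = ⌊$142,894 × 150%/10⌋ = $21,434; SL = ⌊$111,194/7⌋ = $15,884 → take DB $21,434. Book value $121,460.
Year 5: DB = ⌊$121,460 × 150%/10⌋ = $18,219; SL = ⌊$89,760/6⌋ = $14,960 → take DB $18,219. Book value $103,241.
Year 6: DB = ⌊$103,241 × 150%/10⌋ = $15,486; SL = ⌊$71,541/5⌋ = $14,308 → take DB $15,486. Book value $87,755.
Year 7: DB = ⌊$87,755 × 150%/10⌋ = $13,163; SL = ⌊$56,055/4⌋ = $14,013 → take SL $14,013. Book value $73,742.
Year 8: DB = ⌊$73,742 × 150%/10⌋ = $11,061; SL = ⌊$42,042/3⌋ = $14,014 → take SL $14,014. Book value $59,728.
Accumulated through year 8 = $232,677 − $59,728 = $172,949.

$172,949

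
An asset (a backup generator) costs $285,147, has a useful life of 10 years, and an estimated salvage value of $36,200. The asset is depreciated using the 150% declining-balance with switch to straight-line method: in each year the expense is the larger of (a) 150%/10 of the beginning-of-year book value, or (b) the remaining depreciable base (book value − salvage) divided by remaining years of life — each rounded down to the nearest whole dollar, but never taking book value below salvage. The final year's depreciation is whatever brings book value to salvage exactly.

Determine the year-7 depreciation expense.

Depreciable base = $285,147 − $36,200 = $248,947.
Year 1: DB = ⌊$285,147 × 150%/10⌋ = $42,772; SL = ⌊$248,947/10⌋ = $24,894 → take DB $42,772. Book value $242,375.
Year 2: DB = ⌊$242,375 × 150%/10⌋ = $36,356; SL = ⌊$206,175/9⌋ = $22,908 → take DB $36,356. Book value $206,019.
Year 3: DB = ⌊$206,019 × 150%/10⌋ = $30,902; SL = ⌊$169,819/8⌋ = $21,227 → take DB $30,902. Book value $175,117.
Year 4: DB = ⌊$175,117 × 150%/10⌋ = $26,267; SL = ⌊$138,917/7⌋ = $19,845 → take DB $26,267. Book value $148,850.
Year 5: DB = ⌊$148,850 × 150%/10⌋ = $22,327; SL = ⌊$112,650/6⌋ = $18,775 → take DB $22,327. Book value $126,523.
Year 6: DB = ⌊$126,523 × 150%/10⌋ = $18,978; SL = ⌊$90,323/5⌋ = $18,064 → take DB $18,978. Book value $107,545.
Year 7: DB = ⌊$107,545 × 150%/10⌋ = $16,131; SL = ⌊$71,345/4⌋ = $17,836 → take SL $17,836. Book value $89,709.

$17,836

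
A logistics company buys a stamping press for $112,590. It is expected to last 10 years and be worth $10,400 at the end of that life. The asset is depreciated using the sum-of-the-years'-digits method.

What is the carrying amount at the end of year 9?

Depreciable base = $112,590 − $10,400 = $102,190.
Sum of the years' digits = 10+9+8+7+6+5+4+3+2+1 = 55.
Year 1: $102,190 × 10/55 = $18,580. Book value $94,010.
Year 2: $102,190 × 9/55 = $16,722. Book value $77,288.
Year 3: $102,190 × 8/55 = $14,864. Book value $62,424.
Year 4: $102,190 × 7/55 = $13,006. Book value $49,418.
Year 5: $102,190 × 6/55 = $11,148. Book value $38,270.
Year 6: $102,190 × 5/55 = $9,290. Book value $28,980.
Year 7: $102,190 × 4/55 = $7,432. Book value $21,548.
Year 8: $102,190 × 3/55 = $5,574. Book value $15,974.
Year 9: $102,190 × 2/55 = $3,716. Book value $12,258.

$12,258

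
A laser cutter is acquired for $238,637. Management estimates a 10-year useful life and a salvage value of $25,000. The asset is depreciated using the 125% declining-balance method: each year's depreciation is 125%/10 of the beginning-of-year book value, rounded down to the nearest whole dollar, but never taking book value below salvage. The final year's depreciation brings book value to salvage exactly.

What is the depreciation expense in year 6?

$15,300

Depreciable base = $238,637 − $25,000 = $213,637.
Year 1: ⌊$238,637 × 125%/10⌋ = $29,829. Book value $208,808.
Year 2: ⌊$208,808 × 125%/10⌋ = $26,101. Book value $182,707.
Year 3: ⌊$182,707 × 125%/10⌋ = $22,838. Book value $159,869.
Year 4: ⌊$159,869 × 125%/10⌋ = $19,983. Book value $139,886.
Year 5: ⌊$139,886 × 125%/10⌋ = $17,485. Book value $122,401.
Year 6: ⌊$122,401 × 125%/10⌋ = $15,300. Book value $107,101.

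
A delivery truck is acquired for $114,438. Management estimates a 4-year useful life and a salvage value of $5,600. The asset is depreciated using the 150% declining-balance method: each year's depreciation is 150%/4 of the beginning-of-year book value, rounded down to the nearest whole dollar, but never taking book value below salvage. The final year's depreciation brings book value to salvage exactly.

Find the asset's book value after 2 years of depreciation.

Depreciable base = $114,438 − $5,600 = $108,838.
Year 1: ⌊$114,438 × 150%/4⌋ = $42,914. Book value $71,524.
Year 2: ⌊$71,524 × 150%/4⌋ = $26,821. Book value $44,703.

$44,703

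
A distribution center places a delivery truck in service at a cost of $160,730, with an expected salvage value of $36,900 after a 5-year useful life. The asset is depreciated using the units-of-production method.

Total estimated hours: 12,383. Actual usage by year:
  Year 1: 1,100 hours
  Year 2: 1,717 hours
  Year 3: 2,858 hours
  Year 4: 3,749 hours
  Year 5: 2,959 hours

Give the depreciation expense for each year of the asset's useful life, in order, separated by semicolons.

Depreciable base = $160,730 − $36,900 = $123,830.
Rate = $123,830 / 12,383 hours = $10 per hour.
Year 1: 1,100 × $10 = $11,000. Book value $149,730.
Year 2: 1,717 × $10 = $17,170. Book value $132,560.
Year 3: 2,858 × $10 = $28,580. Book value $103,980.
Year 4: 3,749 × $10 = $37,490. Book value $66,490.
Year 5: 2,959 × $10 = $29,590. Book value $36,900.

$11,000; $17,170; $28,580; $37,490; $29,590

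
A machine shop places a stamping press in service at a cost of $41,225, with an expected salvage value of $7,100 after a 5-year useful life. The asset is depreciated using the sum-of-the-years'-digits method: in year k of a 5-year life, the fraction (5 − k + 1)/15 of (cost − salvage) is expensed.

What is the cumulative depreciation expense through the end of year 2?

$20,475

Depreciable base = $41,225 − $7,100 = $34,125.
Sum of the years' digits = 5+4+3+2+1 = 15.
Year 1: $34,125 × 5/15 = $11,375. Book value $29,850.
Year 2: $34,125 × 4/15 = $9,100. Book value $20,750.
Accumulated through year 2 = $41,225 − $20,750 = $20,475.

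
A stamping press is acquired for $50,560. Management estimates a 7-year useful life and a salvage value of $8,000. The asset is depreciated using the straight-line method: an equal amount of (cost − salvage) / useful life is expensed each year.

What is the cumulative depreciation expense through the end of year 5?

$30,400

Depreciable base = $50,560 − $8,000 = $42,560.
Annual expense = $42,560 / 7 = $6,080.
End of year 1: book value $44,480.
End of year 2: book value $38,400.
End of year 3: book value $32,320.
End of year 4: book value $26,240.
End of year 5: book value $20,160.
Accumulated through year 5 = $50,560 − $20,160 = $30,400.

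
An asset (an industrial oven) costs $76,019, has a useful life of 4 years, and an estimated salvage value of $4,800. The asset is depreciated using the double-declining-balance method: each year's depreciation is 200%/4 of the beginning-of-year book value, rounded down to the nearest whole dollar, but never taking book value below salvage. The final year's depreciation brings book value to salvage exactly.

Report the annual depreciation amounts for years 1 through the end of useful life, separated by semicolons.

Depreciable base = $76,019 − $4,800 = $71,219.
Year 1: ⌊$76,019 × 200%/4⌋ = $38,009. Book value $38,010.
Year 2: ⌊$38,010 × 200%/4⌋ = $19,005. Book value $19,005.
Year 3: ⌊$19,005 × 200%/4⌋ = $9,502. Book value $9,503.
Year 4 (final): $9,503 − $4,800 = $4,703. Book value $4,800.

$38,009; $19,005; $9,502; $4,703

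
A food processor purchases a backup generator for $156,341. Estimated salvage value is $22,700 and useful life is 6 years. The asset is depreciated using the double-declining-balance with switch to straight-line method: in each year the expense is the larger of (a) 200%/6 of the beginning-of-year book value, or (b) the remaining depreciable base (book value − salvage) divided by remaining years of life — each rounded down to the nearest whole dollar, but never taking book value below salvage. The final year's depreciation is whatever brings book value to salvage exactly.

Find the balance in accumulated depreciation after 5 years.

$133,641

Depreciable base = $156,341 − $22,700 = $133,641.
Year 1: DB = ⌊$156,341 × 200%/6⌋ = $52,113; SL = ⌊$133,641/6⌋ = $22,273 → take DB $52,113. Book value $104,228.
Year 2: DB = ⌊$104,228 × 200%/6⌋ = $34,742; SL = ⌊$81,528/5⌋ = $16,305 → take DB $34,742. Book value $69,486.
Year 3: DB = ⌊$69,486 × 200%/6⌋ = $23,162; SL = ⌊$46,786/4⌋ = $11,696 → take DB $23,162. Book value $46,324.
Year 4: DB = ⌊$46,324 × 200%/6⌋ = $15,441; SL = ⌊$23,624/3⌋ = $7,874 → take DB $15,441. Book value $30,883.
Year 5: DB = ⌊$30,883 × 200%/6⌋ = $10,294; SL = ⌊$8,183/2⌋ = $4,091 → take DB $10,294, capped at $8,183. Book value $22,700.
Accumulated through year 5 = $156,341 − $22,700 = $133,641.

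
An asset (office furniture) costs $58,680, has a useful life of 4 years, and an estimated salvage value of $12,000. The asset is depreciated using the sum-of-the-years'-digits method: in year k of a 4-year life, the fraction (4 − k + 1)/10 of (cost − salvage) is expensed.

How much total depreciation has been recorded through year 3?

$42,012

Depreciable base = $58,680 − $12,000 = $46,680.
Sum of the years' digits = 4+3+2+1 = 10.
Year 1: $46,680 × 4/10 = $18,672. Book value $40,008.
Year 2: $46,680 × 3/10 = $14,004. Book value $26,004.
Year 3: $46,680 × 2/10 = $9,336. Book value $16,668.
Accumulated through year 3 = $58,680 − $16,668 = $42,012.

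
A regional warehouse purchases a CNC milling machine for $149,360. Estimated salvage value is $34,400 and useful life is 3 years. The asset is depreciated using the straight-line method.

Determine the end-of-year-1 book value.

$111,040

Depreciable base = $149,360 − $34,400 = $114,960.
Annual expense = $114,960 / 3 = $38,320.
End of year 1: book value $111,040.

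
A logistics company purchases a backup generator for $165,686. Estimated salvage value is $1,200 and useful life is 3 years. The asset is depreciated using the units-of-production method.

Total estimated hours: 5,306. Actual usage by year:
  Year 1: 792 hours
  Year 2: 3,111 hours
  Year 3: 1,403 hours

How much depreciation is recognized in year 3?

Depreciable base = $165,686 − $1,200 = $164,486.
Rate = $164,486 / 5,306 hours = $31 per hour.
Year 1: 792 × $31 = $24,552. Book value $141,134.
Year 2: 3,111 × $31 = $96,441. Book value $44,693.
Year 3: 1,403 × $31 = $43,493. Book value $1,200.

$43,493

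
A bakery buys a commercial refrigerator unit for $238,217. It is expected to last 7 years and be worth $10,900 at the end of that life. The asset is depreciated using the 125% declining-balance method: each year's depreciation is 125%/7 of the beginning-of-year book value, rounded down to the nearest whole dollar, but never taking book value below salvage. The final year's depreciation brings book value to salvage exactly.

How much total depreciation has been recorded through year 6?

Depreciable base = $238,217 − $10,900 = $227,317.
Year 1: ⌊$238,217 × 125%/7⌋ = $42,538. Book value $195,679.
Year 2: ⌊$195,679 × 125%/7⌋ = $34,942. Book value $160,737.
Year 3: ⌊$160,737 × 125%/7⌋ = $28,703. Book value $132,034.
Year 4: ⌊$132,034 × 125%/7⌋ = $23,577. Book value $108,457.
Year 5: ⌊$108,457 × 125%/7⌋ = $19,367. Book value $89,090.
Year 6: ⌊$89,090 × 125%/7⌋ = $15,908. Book value $73,182.
Accumulated through year 6 = $238,217 − $73,182 = $165,035.

$165,035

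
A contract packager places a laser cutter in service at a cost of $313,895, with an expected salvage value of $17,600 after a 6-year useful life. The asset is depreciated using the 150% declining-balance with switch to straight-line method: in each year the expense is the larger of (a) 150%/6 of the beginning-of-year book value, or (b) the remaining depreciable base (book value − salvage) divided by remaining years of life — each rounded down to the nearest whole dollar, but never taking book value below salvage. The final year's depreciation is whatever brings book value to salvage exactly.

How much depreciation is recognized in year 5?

$38,275

Depreciable base = $313,895 − $17,600 = $296,295.
Year 1: DB = ⌊$313,895 × 150%/6⌋ = $78,473; SL = ⌊$296,295/6⌋ = $49,382 → take DB $78,473. Book value $235,422.
Year 2: DB = ⌊$235,422 × 150%/6⌋ = $58,855; SL = ⌊$217,822/5⌋ = $43,564 → take DB $58,855. Book value $176,567.
Year 3: DB = ⌊$176,567 × 150%/6⌋ = $44,141; SL = ⌊$158,967/4⌋ = $39,741 → take DB $44,141. Book value $132,426.
Year 4: DB = ⌊$132,426 × 150%/6⌋ = $33,106; SL = ⌊$114,826/3⌋ = $38,275 → take SL $38,275. Book value $94,151.
Year 5: DB = ⌊$94,151 × 150%/6⌋ = $23,537; SL = ⌊$76,551/2⌋ = $38,275 → take SL $38,275. Book value $55,876.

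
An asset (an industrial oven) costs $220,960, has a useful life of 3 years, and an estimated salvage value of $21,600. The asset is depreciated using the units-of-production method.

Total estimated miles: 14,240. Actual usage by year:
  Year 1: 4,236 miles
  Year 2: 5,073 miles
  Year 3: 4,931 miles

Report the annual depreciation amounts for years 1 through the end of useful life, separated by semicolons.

Depreciable base = $220,960 − $21,600 = $199,360.
Rate = $199,360 / 14,240 miles = $14 per mile.
Year 1: 4,236 × $14 = $59,304. Book value $161,656.
Year 2: 5,073 × $14 = $71,022. Book value $90,634.
Year 3: 4,931 × $14 = $69,034. Book value $21,600.

$59,304; $71,022; $69,034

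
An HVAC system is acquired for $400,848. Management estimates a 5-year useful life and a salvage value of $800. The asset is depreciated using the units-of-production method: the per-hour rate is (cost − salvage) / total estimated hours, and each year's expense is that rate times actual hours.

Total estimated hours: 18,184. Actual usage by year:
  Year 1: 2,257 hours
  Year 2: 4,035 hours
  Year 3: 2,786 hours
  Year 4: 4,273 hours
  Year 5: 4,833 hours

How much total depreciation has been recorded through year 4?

$293,722

Depreciable base = $400,848 − $800 = $400,048.
Rate = $400,048 / 18,184 hours = $22 per hour.
Year 1: 2,257 × $22 = $49,654. Book value $351,194.
Year 2: 4,035 × $22 = $88,770. Book value $262,424.
Year 3: 2,786 × $22 = $61,292. Book value $201,132.
Year 4: 4,273 × $22 = $94,006. Book value $107,126.
Accumulated through year 4 = $400,848 − $107,126 = $293,722.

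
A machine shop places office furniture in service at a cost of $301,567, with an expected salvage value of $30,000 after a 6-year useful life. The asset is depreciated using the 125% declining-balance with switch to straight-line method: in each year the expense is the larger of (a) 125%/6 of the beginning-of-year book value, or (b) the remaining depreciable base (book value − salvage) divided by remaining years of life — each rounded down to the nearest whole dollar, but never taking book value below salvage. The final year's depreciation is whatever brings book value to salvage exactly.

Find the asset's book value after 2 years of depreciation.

$189,004

Depreciable base = $301,567 − $30,000 = $271,567.
Year 1: DB = ⌊$301,567 × 125%/6⌋ = $62,826; SL = ⌊$271,567/6⌋ = $45,261 → take DB $62,826. Book value $238,741.
Year 2: DB = ⌊$238,741 × 125%/6⌋ = $49,737; SL = ⌊$208,741/5⌋ = $41,748 → take DB $49,737. Book value $189,004.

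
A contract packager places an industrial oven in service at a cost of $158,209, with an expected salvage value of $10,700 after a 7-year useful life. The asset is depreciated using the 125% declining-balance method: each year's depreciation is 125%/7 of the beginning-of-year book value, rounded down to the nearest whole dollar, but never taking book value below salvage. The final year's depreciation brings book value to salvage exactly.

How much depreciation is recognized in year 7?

Depreciable base = $158,209 − $10,700 = $147,509.
Year 1: ⌊$158,209 × 125%/7⌋ = $28,251. Book value $129,958.
Year 2: ⌊$129,958 × 125%/7⌋ = $23,206. Book value $106,752.
Year 3: ⌊$106,752 × 125%/7⌋ = $19,062. Book value $87,690.
Year 4: ⌊$87,690 × 125%/7⌋ = $15,658. Book value $72,032.
Year 5: ⌊$72,032 × 125%/7⌋ = $12,862. Book value $59,170.
Year 6: ⌊$59,170 × 125%/7⌋ = $10,566. Book value $48,604.
Year 7 (final): $48,604 − $10,700 = $37,904. Book value $10,700.

$37,904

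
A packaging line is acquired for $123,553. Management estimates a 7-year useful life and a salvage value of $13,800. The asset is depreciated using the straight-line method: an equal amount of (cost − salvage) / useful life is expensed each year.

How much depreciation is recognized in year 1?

Depreciable base = $123,553 − $13,800 = $109,753.
Annual expense = $109,753 / 7 = $15,679.

$15,679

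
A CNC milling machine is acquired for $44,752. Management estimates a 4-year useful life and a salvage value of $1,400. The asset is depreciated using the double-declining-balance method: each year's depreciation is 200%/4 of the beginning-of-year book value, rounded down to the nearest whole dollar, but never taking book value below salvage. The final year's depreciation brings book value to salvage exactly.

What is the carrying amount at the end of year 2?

$11,188

Depreciable base = $44,752 − $1,400 = $43,352.
Year 1: ⌊$44,752 × 200%/4⌋ = $22,376. Book value $22,376.
Year 2: ⌊$22,376 × 200%/4⌋ = $11,188. Book value $11,188.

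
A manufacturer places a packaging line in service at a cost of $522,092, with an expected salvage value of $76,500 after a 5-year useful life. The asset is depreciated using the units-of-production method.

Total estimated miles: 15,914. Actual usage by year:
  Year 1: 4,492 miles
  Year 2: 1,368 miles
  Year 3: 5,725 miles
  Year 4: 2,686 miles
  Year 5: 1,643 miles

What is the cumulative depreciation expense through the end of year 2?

Depreciable base = $522,092 − $76,500 = $445,592.
Rate = $445,592 / 15,914 miles = $28 per mile.
Year 1: 4,492 × $28 = $125,776. Book value $396,316.
Year 2: 1,368 × $28 = $38,304. Book value $358,012.
Accumulated through year 2 = $522,092 − $358,012 = $164,080.

$164,080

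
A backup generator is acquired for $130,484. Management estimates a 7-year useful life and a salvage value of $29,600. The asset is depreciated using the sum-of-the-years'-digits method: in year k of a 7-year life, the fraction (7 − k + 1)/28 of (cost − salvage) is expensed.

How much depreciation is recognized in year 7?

Depreciable base = $130,484 − $29,600 = $100,884.
Sum of the years' digits = 7+6+5+4+3+2+1 = 28.
Year 1: $100,884 × 7/28 = $25,221. Book value $105,263.
Year 2: $100,884 × 6/28 = $21,618. Book value $83,645.
Year 3: $100,884 × 5/28 = $18,015. Book value $65,630.
Year 4: $100,884 × 4/28 = $14,412. Book value $51,218.
Year 5: $100,884 × 3/28 = $10,809. Book value $40,409.
Year 6: $100,884 × 2/28 = $7,206. Book value $33,203.
Year 7: $100,884 × 1/28 = $3,603. Book value $29,600.

$3,603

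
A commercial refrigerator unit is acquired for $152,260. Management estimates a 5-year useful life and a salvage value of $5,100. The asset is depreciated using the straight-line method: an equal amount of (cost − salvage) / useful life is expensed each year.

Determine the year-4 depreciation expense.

Depreciable base = $152,260 − $5,100 = $147,160.
Annual expense = $147,160 / 5 = $29,432.

$29,432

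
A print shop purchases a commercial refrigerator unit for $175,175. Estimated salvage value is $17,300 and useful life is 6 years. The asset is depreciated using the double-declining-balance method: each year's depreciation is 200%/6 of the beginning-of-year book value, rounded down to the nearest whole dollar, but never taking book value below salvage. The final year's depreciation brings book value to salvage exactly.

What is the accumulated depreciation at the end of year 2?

Depreciable base = $175,175 − $17,300 = $157,875.
Year 1: ⌊$175,175 × 200%/6⌋ = $58,391. Book value $116,784.
Year 2: ⌊$116,784 × 200%/6⌋ = $38,928. Book value $77,856.
Accumulated through year 2 = $175,175 − $77,856 = $97,319.

$97,319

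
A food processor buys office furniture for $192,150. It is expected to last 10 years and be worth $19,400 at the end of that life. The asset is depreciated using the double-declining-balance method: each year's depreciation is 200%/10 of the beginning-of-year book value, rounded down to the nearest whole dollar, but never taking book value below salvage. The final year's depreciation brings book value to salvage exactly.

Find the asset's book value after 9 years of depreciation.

Depreciable base = $192,150 − $19,400 = $172,750.
Year 1: ⌊$192,150 × 200%/10⌋ = $38,430. Book value $153,720.
Year 2: ⌊$153,720 × 200%/10⌋ = $30,744. Book value $122,976.
Year 3: ⌊$122,976 × 200%/10⌋ = $24,595. Book value $98,381.
Year 4: ⌊$98,381 × 200%/10⌋ = $19,676. Book value $78,705.
Year 5: ⌊$78,705 × 200%/10⌋ = $15,741. Book value $62,964.
Year 6: ⌊$62,964 × 200%/10⌋ = $12,592. Book value $50,372.
Year 7: ⌊$50,372 × 200%/10⌋ = $10,074. Book value $40,298.
Year 8: ⌊$40,298 × 200%/10⌋ = $8,059. Book value $32,239.
Year 9: ⌊$32,239 × 200%/10⌋ = $6,447. Book value $25,792.

$25,792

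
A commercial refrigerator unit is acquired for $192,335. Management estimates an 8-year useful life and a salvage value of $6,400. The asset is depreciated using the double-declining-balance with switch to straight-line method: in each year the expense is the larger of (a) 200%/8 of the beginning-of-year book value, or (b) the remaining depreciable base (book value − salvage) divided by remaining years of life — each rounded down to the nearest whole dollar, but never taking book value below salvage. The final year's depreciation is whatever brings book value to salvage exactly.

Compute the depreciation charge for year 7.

$13,081

Depreciable base = $192,335 − $6,400 = $185,935.
Year 1: DB = ⌊$192,335 × 200%/8⌋ = $48,083; SL = ⌊$185,935/8⌋ = $23,241 → take DB $48,083. Book value $144,252.
Year 2: DB = ⌊$144,252 × 200%/8⌋ = $36,063; SL = ⌊$137,852/7⌋ = $19,693 → take DB $36,063. Book value $108,189.
Year 3: DB = ⌊$108,189 × 200%/8⌋ = $27,047; SL = ⌊$101,789/6⌋ = $16,964 → take DB $27,047. Book value $81,142.
Year 4: DB = ⌊$81,142 × 200%/8⌋ = $20,285; SL = ⌊$74,742/5⌋ = $14,948 → take DB $20,285. Book value $60,857.
Year 5: DB = ⌊$60,857 × 200%/8⌋ = $15,214; SL = ⌊$54,457/4⌋ = $13,614 → take DB $15,214. Book value $45,643.
Year 6: DB = ⌊$45,643 × 200%/8⌋ = $11,410; SL = ⌊$39,243/3⌋ = $13,081 → take SL $13,081. Book value $32,562.
Year 7: DB = ⌊$32,562 × 200%/8⌋ = $8,140; SL = ⌊$26,162/2⌋ = $13,081 → take SL $13,081. Book value $19,481.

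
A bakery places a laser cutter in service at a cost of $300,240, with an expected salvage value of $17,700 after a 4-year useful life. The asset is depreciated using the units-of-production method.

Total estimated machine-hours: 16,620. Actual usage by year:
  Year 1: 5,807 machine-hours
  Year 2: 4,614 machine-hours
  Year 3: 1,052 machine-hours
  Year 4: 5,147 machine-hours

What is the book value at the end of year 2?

$123,083

Depreciable base = $300,240 − $17,700 = $282,540.
Rate = $282,540 / 16,620 machine-hours = $17 per machine-hour.
Year 1: 5,807 × $17 = $98,719. Book value $201,521.
Year 2: 4,614 × $17 = $78,438. Book value $123,083.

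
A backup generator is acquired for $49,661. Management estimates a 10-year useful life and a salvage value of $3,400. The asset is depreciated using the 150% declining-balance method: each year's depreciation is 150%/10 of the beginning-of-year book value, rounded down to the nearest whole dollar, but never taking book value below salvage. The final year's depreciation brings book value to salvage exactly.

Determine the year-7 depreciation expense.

$2,809

Depreciable base = $49,661 − $3,400 = $46,261.
Year 1: ⌊$49,661 × 150%/10⌋ = $7,449. Book value $42,212.
Year 2: ⌊$42,212 × 150%/10⌋ = $6,331. Book value $35,881.
Year 3: ⌊$35,881 × 150%/10⌋ = $5,382. Book value $30,499.
Year 4: ⌊$30,499 × 150%/10⌋ = $4,574. Book value $25,925.
Year 5: ⌊$25,925 × 150%/10⌋ = $3,888. Book value $22,037.
Year 6: ⌊$22,037 × 150%/10⌋ = $3,305. Book value $18,732.
Year 7: ⌊$18,732 × 150%/10⌋ = $2,809. Book value $15,923.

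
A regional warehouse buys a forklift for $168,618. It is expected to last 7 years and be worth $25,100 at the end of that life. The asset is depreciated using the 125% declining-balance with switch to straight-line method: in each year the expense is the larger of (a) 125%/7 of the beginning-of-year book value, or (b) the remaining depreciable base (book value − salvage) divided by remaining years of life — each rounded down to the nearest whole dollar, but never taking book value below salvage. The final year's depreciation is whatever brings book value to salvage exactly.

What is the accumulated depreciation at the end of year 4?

$92,248

Depreciable base = $168,618 − $25,100 = $143,518.
Year 1: DB = ⌊$168,618 × 125%/7⌋ = $30,110; SL = ⌊$143,518/7⌋ = $20,502 → take DB $30,110. Book value $138,508.
Year 2: DB = ⌊$138,508 × 125%/7⌋ = $24,733; SL = ⌊$113,408/6⌋ = $18,901 → take DB $24,733. Book value $113,775.
Year 3: DB = ⌊$113,775 × 125%/7⌋ = $20,316; SL = ⌊$88,675/5⌋ = $17,735 → take DB $20,316. Book value $93,459.
Year 4: DB = ⌊$93,459 × 125%/7⌋ = $16,689; SL = ⌊$68,359/4⌋ = $17,089 → take SL $17,089. Book value $76,370.
Accumulated through year 4 = $168,618 − $76,370 = $92,248.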